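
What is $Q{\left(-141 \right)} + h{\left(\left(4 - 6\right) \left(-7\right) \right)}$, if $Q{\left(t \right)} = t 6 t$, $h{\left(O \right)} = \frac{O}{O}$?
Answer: $119287$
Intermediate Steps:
$h{\left(O \right)} = 1$
$Q{\left(t \right)} = 6 t^{2}$ ($Q{\left(t \right)} = 6 t t = 6 t^{2}$)
$Q{\left(-141 \right)} + h{\left(\left(4 - 6\right) \left(-7\right) \right)} = 6 \left(-141\right)^{2} + 1 = 6 \cdot 19881 + 1 = 119286 + 1 = 119287$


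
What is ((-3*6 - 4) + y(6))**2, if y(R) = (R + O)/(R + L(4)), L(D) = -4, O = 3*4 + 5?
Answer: 441/4 ≈ 110.25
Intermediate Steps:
O = 17 (O = 12 + 5 = 17)
y(R) = (17 + R)/(-4 + R) (y(R) = (R + 17)/(R - 4) = (17 + R)/(-4 + R))
((-3*6 - 4) + y(6))**2 = ((-3*6 - 4) + (17 + 6)/(-4 + 6))**2 = ((-18 - 4) + 23/2)**2 = (-22 + (1/2)*23)**2 = (-22 + 23/2)**2 = (-21/2)**2 = 441/4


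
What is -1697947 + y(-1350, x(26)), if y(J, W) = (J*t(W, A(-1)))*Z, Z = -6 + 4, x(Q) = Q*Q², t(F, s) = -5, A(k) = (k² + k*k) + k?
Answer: -1711447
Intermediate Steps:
A(k) = k + 2*k² (A(k) = (k² + k²) + k = 2*k² + k = k + 2*k²)
x(Q) = Q³
Z = -2
y(J, W) = 10*J (y(J, W) = (J*(-5))*(-2) = -5*J*(-2) = 10*J)
-1697947 + y(-1350, x(26)) = -1697947 + 10*(-1350) = -1697947 - 13500 = -1711447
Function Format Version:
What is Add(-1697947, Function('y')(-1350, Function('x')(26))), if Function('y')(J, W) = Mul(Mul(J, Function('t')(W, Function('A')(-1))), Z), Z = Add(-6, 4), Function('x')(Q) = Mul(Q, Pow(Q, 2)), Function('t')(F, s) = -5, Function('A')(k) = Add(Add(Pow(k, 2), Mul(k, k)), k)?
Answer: -1711447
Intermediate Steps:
Function('A')(k) = Add(k, Mul(2, Pow(k, 2))) (Function('A')(k) = Add(Add(Pow(k, 2), Pow(k, 2)), k) = Add(Mul(2, Pow(k, 2)), k) = Add(k, Mul(2, Pow(k, 2))))
Function('x')(Q) = Pow(Q, 3)
Z = -2
Function('y')(J, W) = Mul(10, J) (Function('y')(J, W) = Mul(Mul(J, -5), -2) = Mul(Mul(-5, J), -2) = Mul(10, J))
Add(-1697947, Function('y')(-1350, Function('x')(26))) = Add(-1697947, Mul(10, -1350)) = Add(-1697947, -13500) = -1711447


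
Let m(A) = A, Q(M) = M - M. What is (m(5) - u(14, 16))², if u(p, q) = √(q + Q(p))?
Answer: 1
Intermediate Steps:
Q(M) = 0
u(p, q) = √q (u(p, q) = √(q + 0) = √q)
(m(5) - u(14, 16))² = (5 - √16)² = (5 - 1*4)² = (5 - 4)² = 1² = 1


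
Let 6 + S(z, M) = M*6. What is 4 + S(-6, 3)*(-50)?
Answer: -596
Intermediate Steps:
S(z, M) = -6 + 6*M (S(z, M) = -6 + M*6 = -6 + 6*M)
4 + S(-6, 3)*(-50) = 4 + (-6 + 6*3)*(-50) = 4 + (-6 + 18)*(-50) = 4 + 12*(-50) = 4 - 600 = -596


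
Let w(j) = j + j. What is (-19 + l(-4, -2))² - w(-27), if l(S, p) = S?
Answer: 583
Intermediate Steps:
w(j) = 2*j
(-19 + l(-4, -2))² - w(-27) = (-19 - 4)² - 2*(-27) = (-23)² - 1*(-54) = 529 + 54 = 583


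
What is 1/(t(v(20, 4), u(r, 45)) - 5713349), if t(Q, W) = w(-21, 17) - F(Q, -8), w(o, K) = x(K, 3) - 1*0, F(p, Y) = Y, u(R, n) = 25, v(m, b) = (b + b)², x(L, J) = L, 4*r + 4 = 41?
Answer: -1/5713324 ≈ -1.7503e-7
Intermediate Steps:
r = 37/4 (r = -1 + (¼)*41 = -1 + 41/4 = 37/4 ≈ 9.2500)
v(m, b) = 4*b² (v(m, b) = (2*b)² = 4*b²)
w(o, K) = K (w(o, K) = K - 1*0 = K + 0 = K)
t(Q, W) = 25 (t(Q, W) = 17 - 1*(-8) = 17 + 8 = 25)
1/(t(v(20, 4), u(r, 45)) - 5713349) = 1/(25 - 5713349) = 1/(-5713324) = -1/5713324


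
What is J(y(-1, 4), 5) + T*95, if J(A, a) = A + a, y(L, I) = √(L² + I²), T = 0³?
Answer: 5 + √17 ≈ 9.1231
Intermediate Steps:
T = 0
y(L, I) = √(I² + L²)
J(y(-1, 4), 5) + T*95 = (√(4² + (-1)²) + 5) + 0*95 = (√(16 + 1) + 5) + 0 = (√17 + 5) + 0 = (5 + √17) + 0 = 5 + √17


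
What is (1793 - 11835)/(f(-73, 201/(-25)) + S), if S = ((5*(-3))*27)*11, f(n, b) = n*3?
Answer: 5021/2337 ≈ 2.1485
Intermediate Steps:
f(n, b) = 3*n
S = -4455 (S = -15*27*11 = -405*11 = -4455)
(1793 - 11835)/(f(-73, 201/(-25)) + S) = (1793 - 11835)/(3*(-73) - 4455) = -10042/(-219 - 4455) = -10042/(-4674) = -10042*(-1/4674) = 5021/2337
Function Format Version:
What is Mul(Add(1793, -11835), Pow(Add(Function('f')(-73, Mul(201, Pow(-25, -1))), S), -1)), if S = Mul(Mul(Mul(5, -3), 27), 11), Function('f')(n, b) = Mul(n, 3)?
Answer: Rational(5021, 2337) ≈ 2.1485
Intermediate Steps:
Function('f')(n, b) = Mul(3, n)
S = -4455 (S = Mul(Mul(-15, 27), 11) = Mul(-405, 11) = -4455)
Mul(Add(1793, -11835), Pow(Add(Function('f')(-73, Mul(201, Pow(-25, -1))), S), -1)) = Mul(Add(1793, -11835), Pow(Add(Mul(3, -73), -4455), -1)) = Mul(-10042, Pow(Add(-219, -4455), -1)) = Mul(-10042, Pow(-4674, -1)) = Mul(-10042, Rational(-1, 4674)) = Rational(5021, 2337)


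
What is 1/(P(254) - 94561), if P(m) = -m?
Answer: -1/94815 ≈ -1.0547e-5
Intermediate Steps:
1/(P(254) - 94561) = 1/(-1*254 - 94561) = 1/(-254 - 94561) = 1/(-94815) = -1/94815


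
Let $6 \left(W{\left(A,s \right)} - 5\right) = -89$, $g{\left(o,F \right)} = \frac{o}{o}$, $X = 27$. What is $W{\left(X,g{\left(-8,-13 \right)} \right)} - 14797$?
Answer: $- \frac{88841}{6} \approx -14807.0$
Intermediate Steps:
$g{\left(o,F \right)} = 1$
$W{\left(A,s \right)} = - \frac{59}{6}$ ($W{\left(A,s \right)} = 5 + \frac{1}{6} \left(-89\right) = 5 - \frac{89}{6} = - \frac{59}{6}$)
$W{\left(X,g{\left(-8,-13 \right)} \right)} - 14797 = - \frac{59}{6} - 14797 = - \frac{88841}{6}$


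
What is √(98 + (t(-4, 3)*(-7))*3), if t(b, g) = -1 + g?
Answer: 2*√14 ≈ 7.4833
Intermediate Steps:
√(98 + (t(-4, 3)*(-7))*3) = √(98 + ((-1 + 3)*(-7))*3) = √(98 + (2*(-7))*3) = √(98 - 14*3) = √(98 - 42) = √56 = 2*√14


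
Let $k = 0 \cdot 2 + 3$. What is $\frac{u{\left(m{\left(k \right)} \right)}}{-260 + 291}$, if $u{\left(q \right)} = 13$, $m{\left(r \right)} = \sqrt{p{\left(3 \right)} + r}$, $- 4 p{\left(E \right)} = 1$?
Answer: $\frac{13}{31} \approx 0.41935$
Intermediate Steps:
$p{\left(E \right)} = - \frac{1}{4}$ ($p{\left(E \right)} = \left(- \frac{1}{4}\right) 1 = - \frac{1}{4}$)
$k = 3$ ($k = 0 + 3 = 3$)
$m{\left(r \right)} = \sqrt{- \frac{1}{4} + r}$
$\frac{u{\left(m{\left(k \right)} \right)}}{-260 + 291} = \frac{1}{-260 + 291} \cdot 13 = \frac{1}{31} \cdot 13 = \frac{13}{31}$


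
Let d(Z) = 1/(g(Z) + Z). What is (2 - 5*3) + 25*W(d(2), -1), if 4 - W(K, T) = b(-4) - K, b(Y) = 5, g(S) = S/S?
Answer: -89/3 ≈ -29.667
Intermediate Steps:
g(S) = 1
d(Z) = 1/(1 + Z)
W(K, T) = -1 + K (W(K, T) = 4 - (5 - K) = 4 + (-5 + K) = -1 + K)
(2 - 5*3) + 25*W(d(2), -1) = (2 - 5*3) + 25*(-1 + 1/(1 + 2)) = (2 - 15) + 25*(-1 + 1/3) = -13 + 25*(-1 + ⅓) = -13 + 25*(-⅔) = -13 - 50/3 = -89/3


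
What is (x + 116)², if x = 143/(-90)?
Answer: 106028209/8100 ≈ 13090.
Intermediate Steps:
x = -143/90 (x = 143*(-1/90) = -143/90 ≈ -1.5889)
(x + 116)² = (-143/90 + 116)² = (10297/90)² = 106028209/8100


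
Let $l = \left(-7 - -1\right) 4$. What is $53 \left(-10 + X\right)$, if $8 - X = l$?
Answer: $1166$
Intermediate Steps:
$l = -24$ ($l = \left(-7 + 1\right) 4 = \left(-6\right) 4 = -24$)
$X = 32$ ($X = 8 - -24 = 8 + 24 = 32$)
$53 \left(-10 + X\right) = 53 \left(-10 + 32\right) = 53 \cdot 22 = 1166$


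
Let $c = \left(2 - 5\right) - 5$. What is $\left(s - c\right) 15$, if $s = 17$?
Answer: $375$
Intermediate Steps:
$c = -8$ ($c = -3 - 5 = -8$)
$\left(s - c\right) 15 = \left(17 - -8\right) 15 = \left(17 + 8\right) 15 = 25 \cdot 15 = 375$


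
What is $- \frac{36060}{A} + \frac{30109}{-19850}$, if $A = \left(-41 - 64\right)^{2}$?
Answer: $- \frac{13969903}{2917950} \approx -4.7876$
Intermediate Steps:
$A = 11025$ ($A = \left(-105\right)^{2} = 11025$)
$- \frac{36060}{A} + \frac{30109}{-19850} = - \frac{36060}{11025} + \frac{30109}{-19850} = \left(-36060\right) \frac{1}{11025} + 30109 \left(- \frac{1}{19850}\right) = - \frac{2404}{735} - \frac{30109}{19850} = - \frac{13969903}{2917950}$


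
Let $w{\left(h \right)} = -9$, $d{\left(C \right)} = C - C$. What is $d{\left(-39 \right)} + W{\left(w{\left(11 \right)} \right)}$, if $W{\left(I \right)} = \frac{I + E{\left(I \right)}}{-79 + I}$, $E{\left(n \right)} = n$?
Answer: $\frac{9}{44} \approx 0.20455$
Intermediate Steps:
$d{\left(C \right)} = 0$
$W{\left(I \right)} = \frac{2 I}{-79 + I}$ ($W{\left(I \right)} = \frac{I + I}{-79 + I} = \frac{2 I}{-79 + I}$)
$d{\left(-39 \right)} + W{\left(w{\left(11 \right)} \right)} = 0 + 2 \left(-9\right) \frac{1}{-79 - 9} = 0 + 2 \left(-9\right) \frac{1}{-88} = 0 + 2 \left(-9\right) \left(- \frac{1}{88}\right) = 0 + \frac{9}{44} = \frac{9}{44}$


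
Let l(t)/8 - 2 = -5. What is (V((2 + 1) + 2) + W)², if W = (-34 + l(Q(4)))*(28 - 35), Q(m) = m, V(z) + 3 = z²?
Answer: 183184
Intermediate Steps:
V(z) = -3 + z²
l(t) = -24 (l(t) = 16 + 8*(-5) = 16 - 40 = -24)
W = 406 (W = (-34 - 24)*(28 - 35) = -58*(-7) = 406)
(V((2 + 1) + 2) + W)² = ((-3 + ((2 + 1) + 2)²) + 406)² = ((-3 + (3 + 2)²) + 406)² = ((-3 + 5²) + 406)² = ((-3 + 25) + 406)² = (22 + 406)² = 428² = 183184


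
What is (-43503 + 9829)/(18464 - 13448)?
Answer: -16837/2508 ≈ -6.7133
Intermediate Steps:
(-43503 + 9829)/(18464 - 13448) = -33674/5016 = -33674*1/5016 = -16837/2508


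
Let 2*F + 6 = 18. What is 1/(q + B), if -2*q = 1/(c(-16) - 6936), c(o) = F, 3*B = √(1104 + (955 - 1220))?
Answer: -13860/17907951599 + 64033200*√839/17907951599 ≈ 0.10357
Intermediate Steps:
B = √839/3 (B = √(1104 + (955 - 1220))/3 = √(1104 - 265)/3 = √839/3 ≈ 9.6552)
F = 6 (F = -3 + (½)*18 = -3 + 9 = 6)
c(o) = 6
q = 1/13860 (q = -1/(2*(6 - 6936)) = -½/(-6930) = -½*(-1/6930) = 1/13860 ≈ 7.2150e-5)
1/(q + B) = 1/(1/13860 + √839/3)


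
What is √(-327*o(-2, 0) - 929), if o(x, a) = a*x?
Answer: I*√929 ≈ 30.479*I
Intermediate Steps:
√(-327*o(-2, 0) - 929) = √(-0*(-2) - 929) = √(-327*0 - 929) = √(0 - 929) = √(-929) = I*√929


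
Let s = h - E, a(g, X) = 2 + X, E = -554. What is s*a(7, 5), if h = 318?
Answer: 6104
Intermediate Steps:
s = 872 (s = 318 - 1*(-554) = 318 + 554 = 872)
s*a(7, 5) = 872*(2 + 5) = 872*7 = 6104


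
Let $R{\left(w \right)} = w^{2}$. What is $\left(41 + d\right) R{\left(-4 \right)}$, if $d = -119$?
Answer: $-1248$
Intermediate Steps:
$\left(41 + d\right) R{\left(-4 \right)} = \left(41 - 119\right) \left(-4\right)^{2} = \left(-78\right) 16 = -1248$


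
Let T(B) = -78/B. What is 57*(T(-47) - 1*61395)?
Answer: -164472759/47 ≈ -3.4994e+6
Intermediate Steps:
57*(T(-47) - 1*61395) = 57*(-78/(-47) - 1*61395) = 57*(-78*(-1/47) - 61395) = 57*(78/47 - 61395) = 57*(-2885487/47) = -164472759/47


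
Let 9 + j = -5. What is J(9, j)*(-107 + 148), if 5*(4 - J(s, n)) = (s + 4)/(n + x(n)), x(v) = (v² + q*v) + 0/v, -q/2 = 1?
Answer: 171667/1050 ≈ 163.49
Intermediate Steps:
q = -2 (q = -2*1 = -2)
j = -14 (j = -9 - 5 = -14)
x(v) = v² - 2*v (x(v) = (v² - 2*v) + 0/v = (v² - 2*v) + 0 = v² - 2*v)
J(s, n) = 4 - (4 + s)/(5*(n + n*(-2 + n))) (J(s, n) = 4 - (s + 4)/(5*(n + n*(-2 + n))) = 4 - (4 + s)/(5*(n + n*(-2 + n))))
J(9, j)*(-107 + 148) = ((⅕)*(-4 - 1*9 - 20*(-14) + 20*(-14)²)/(-14*(-1 - 14)))*(-107 + 148) = ((⅕)*(-1/14)*(-4 - 9 + 280 + 20*196)/(-15))*41 = ((⅕)*(-1/14)*(-1/15)*(-4 - 9 + 280 + 3920))*41 = ((⅕)*(-1/14)*(-1/15)*4187)*41 = (4187/1050)*41 = 171667/1050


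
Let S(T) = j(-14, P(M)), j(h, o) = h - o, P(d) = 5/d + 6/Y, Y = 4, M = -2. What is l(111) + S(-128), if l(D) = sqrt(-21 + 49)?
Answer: -13 + 2*sqrt(7) ≈ -7.7085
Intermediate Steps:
P(d) = 3/2 + 5/d (P(d) = 5/d + 6/4 = 5/d + 6*(1/4) = 5/d + 3/2 = 3/2 + 5/d)
l(D) = 2*sqrt(7) (l(D) = sqrt(28) = 2*sqrt(7))
S(T) = -13 (S(T) = -14 - (3/2 + 5/(-2)) = -14 - (3/2 + 5*(-1/2)) = -14 - (3/2 - 5/2) = -14 - 1*(-1) = -14 + 1 = -13)
l(111) + S(-128) = 2*sqrt(7) - 13 = -13 + 2*sqrt(7)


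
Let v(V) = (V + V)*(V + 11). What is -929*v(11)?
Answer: -449636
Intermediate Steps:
v(V) = 2*V*(11 + V) (v(V) = (2*V)*(11 + V) = 2*V*(11 + V))
-929*v(11) = -1858*11*(11 + 11) = -1858*11*22 = -929*484 = -449636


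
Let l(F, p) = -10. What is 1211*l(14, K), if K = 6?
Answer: -12110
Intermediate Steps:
1211*l(14, K) = 1211*(-10) = -12110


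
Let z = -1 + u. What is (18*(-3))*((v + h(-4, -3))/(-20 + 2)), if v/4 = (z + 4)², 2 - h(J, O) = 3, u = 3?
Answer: 429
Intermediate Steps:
z = 2 (z = -1 + 3 = 2)
h(J, O) = -1 (h(J, O) = 2 - 1*3 = 2 - 3 = -1)
v = 144 (v = 4*(2 + 4)² = 4*6² = 4*36 = 144)
(18*(-3))*((v + h(-4, -3))/(-20 + 2)) = (18*(-3))*((144 - 1)/(-20 + 2)) = -7722/(-18) = -7722*(-1)/18 = -54*(-143/18) = 429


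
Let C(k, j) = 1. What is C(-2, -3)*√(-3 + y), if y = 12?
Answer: 3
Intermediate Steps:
C(-2, -3)*√(-3 + y) = 1*√(-3 + 12) = 1*√9 = 1*3 = 3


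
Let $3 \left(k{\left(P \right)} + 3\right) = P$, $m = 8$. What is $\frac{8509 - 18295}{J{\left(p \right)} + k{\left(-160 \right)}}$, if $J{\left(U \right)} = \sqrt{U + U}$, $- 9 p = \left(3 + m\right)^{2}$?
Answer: $\frac{1653834}{9601} + \frac{107646 i \sqrt{2}}{9601} \approx 172.26 + 15.856 i$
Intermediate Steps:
$k{\left(P \right)} = -3 + \frac{P}{3}$
$p = - \frac{121}{9}$ ($p = - \frac{\left(3 + 8\right)^{2}}{9} = - \frac{11^{2}}{9} = \left(- \frac{1}{9}\right) 121 = - \frac{121}{9} \approx -13.444$)
$J{\left(U \right)} = \sqrt{2} \sqrt{U}$ ($J{\left(U \right)} = \sqrt{2 U} = \sqrt{2} \sqrt{U}$)
$\frac{8509 - 18295}{J{\left(p \right)} + k{\left(-160 \right)}} = \frac{8509 - 18295}{\sqrt{2} \sqrt{- \frac{121}{9}} + \left(-3 + \frac{1}{3} \left(-160\right)\right)} = - \frac{9786}{\sqrt{2} \frac{11 i}{3} - \frac{169}{3}} = - \frac{9786}{\frac{11 i \sqrt{2}}{3} - \frac{169}{3}} = - \frac{9786}{- \frac{169}{3} + \frac{11 i \sqrt{2}}{3}}$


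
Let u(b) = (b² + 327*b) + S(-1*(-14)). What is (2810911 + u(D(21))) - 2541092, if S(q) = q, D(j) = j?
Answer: 277141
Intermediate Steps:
u(b) = 14 + b² + 327*b (u(b) = (b² + 327*b) - 1*(-14) = (b² + 327*b) + 14 = 14 + b² + 327*b)
(2810911 + u(D(21))) - 2541092 = (2810911 + (14 + 21² + 327*21)) - 2541092 = (2810911 + (14 + 441 + 6867)) - 2541092 = (2810911 + 7322) - 2541092 = 2818233 - 2541092 = 277141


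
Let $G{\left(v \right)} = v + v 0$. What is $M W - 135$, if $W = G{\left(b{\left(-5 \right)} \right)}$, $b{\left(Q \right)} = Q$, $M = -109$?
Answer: $410$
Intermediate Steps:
$G{\left(v \right)} = v$ ($G{\left(v \right)} = v + 0 = v$)
$W = -5$
$M W - 135 = \left(-109\right) \left(-5\right) - 135 = 545 - 135 = 410$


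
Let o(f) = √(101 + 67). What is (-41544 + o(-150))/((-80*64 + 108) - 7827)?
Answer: 41544/12839 - 2*√42/12839 ≈ 3.2348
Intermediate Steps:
o(f) = 2*√42 (o(f) = √168 = 2*√42)
(-41544 + o(-150))/((-80*64 + 108) - 7827) = (-41544 + 2*√42)/((-80*64 + 108) - 7827) = (-41544 + 2*√42)/((-5120 + 108) - 7827) = (-41544 + 2*√42)/(-5012 - 7827) = (-41544 + 2*√42)/(-12839) = (-41544 + 2*√42)*(-1/12839) = 41544/12839 - 2*√42/12839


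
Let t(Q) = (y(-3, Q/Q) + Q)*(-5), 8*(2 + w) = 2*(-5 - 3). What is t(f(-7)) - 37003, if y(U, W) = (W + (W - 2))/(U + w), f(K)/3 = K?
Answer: -36898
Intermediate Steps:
f(K) = 3*K
w = -4 (w = -2 + (2*(-5 - 3))/8 = -2 + (2*(-8))/8 = -2 + (⅛)*(-16) = -2 - 2 = -4)
y(U, W) = (-2 + 2*W)/(-4 + U) (y(U, W) = (W + (W - 2))/(U - 4) = (W + (-2 + W))/(-4 + U) = (-2 + 2*W)/(-4 + U))
t(Q) = -5*Q (t(Q) = (2*(-1 + Q/Q)/(-4 - 3) + Q)*(-5) = (2*(-1 + 1)/(-7) + Q)*(-5) = (2*(-⅐)*0 + Q)*(-5) = (0 + Q)*(-5) = Q*(-5) = -5*Q)
t(f(-7)) - 37003 = -15*(-7) - 37003 = -5*(-21) - 37003 = 105 - 37003 = -36898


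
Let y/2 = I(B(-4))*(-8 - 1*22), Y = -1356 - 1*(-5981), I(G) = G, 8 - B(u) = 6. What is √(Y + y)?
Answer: √4505 ≈ 67.119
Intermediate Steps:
B(u) = 2 (B(u) = 8 - 1*6 = 8 - 6 = 2)
Y = 4625 (Y = -1356 + 5981 = 4625)
y = -120 (y = 2*(2*(-8 - 1*22)) = 2*(2*(-8 - 22)) = 2*(2*(-30)) = 2*(-60) = -120)
√(Y + y) = √(4625 - 120) = √4505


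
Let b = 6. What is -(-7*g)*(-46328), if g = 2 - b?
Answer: 1297184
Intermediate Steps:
g = -4 (g = 2 - 1*6 = 2 - 6 = -4)
-(-7*g)*(-46328) = -(-7*(-4))*(-46328) = -28*(-46328) = -1*(-1297184) = 1297184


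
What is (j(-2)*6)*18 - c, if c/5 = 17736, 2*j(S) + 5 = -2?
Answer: -89058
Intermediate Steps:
j(S) = -7/2 (j(S) = -5/2 + (½)*(-2) = -5/2 - 1 = -7/2)
c = 88680 (c = 5*17736 = 88680)
(j(-2)*6)*18 - c = -7/2*6*18 - 1*88680 = -21*18 - 88680 = -378 - 88680 = -89058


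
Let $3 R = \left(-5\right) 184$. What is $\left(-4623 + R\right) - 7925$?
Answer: $- \frac{38564}{3} \approx -12855.0$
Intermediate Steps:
$R = - \frac{920}{3}$ ($R = \frac{\left(-5\right) 184}{3} = \frac{1}{3} \left(-920\right) = - \frac{920}{3} \approx -306.67$)
$\left(-4623 + R\right) - 7925 = \left(-4623 - \frac{920}{3}\right) - 7925 = - \frac{14789}{3} - 7925 = - \frac{38564}{3}$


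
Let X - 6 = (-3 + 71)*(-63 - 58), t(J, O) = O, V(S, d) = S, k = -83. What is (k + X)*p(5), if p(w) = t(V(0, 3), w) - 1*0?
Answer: -41525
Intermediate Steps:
p(w) = w (p(w) = w - 1*0 = w + 0 = w)
X = -8222 (X = 6 + (-3 + 71)*(-63 - 58) = 6 + 68*(-121) = 6 - 8228 = -8222)
(k + X)*p(5) = (-83 - 8222)*5 = -8305*5 = -41525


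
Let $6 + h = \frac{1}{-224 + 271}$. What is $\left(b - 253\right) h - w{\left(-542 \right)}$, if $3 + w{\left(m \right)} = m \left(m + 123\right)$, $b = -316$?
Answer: $- \frac{10513576}{47} \approx -2.2369 \cdot 10^{5}$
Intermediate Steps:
$h = - \frac{281}{47}$ ($h = -6 + \frac{1}{-224 + 271} = -6 + \frac{1}{47} = - \frac{281}{47} \approx -5.9787$)
$w{\left(m \right)} = -3 + m \left(123 + m\right)$ ($w{\left(m \right)} = -3 + m \left(m + 123\right) = -3 + m \left(123 + m\right)$)
$\left(b - 253\right) h - w{\left(-542 \right)} = \left(-316 - 253\right) \left(- \frac{281}{47}\right) - \left(-3 + \left(-542\right)^{2} + 123 \left(-542\right)\right) = \left(-569\right) \left(- \frac{281}{47}\right) - \left(-3 + 293764 - 66666\right) = \frac{159889}{47} - 227095 = - \frac{10513576}{47}$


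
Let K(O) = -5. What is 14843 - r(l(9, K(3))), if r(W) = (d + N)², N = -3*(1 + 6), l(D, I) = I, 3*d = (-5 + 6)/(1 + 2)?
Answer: 1166939/81 ≈ 14407.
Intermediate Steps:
d = ⅑ (d = ((-5 + 6)/(1 + 2))/3 = (1/3)/3 = (1*(⅓))/3 = (⅓)*(⅓) = ⅑ ≈ 0.11111)
N = -21 (N = -3*7 = -21)
r(W) = 35344/81 (r(W) = (⅑ - 21)² = (-188/9)² = 35344/81)
14843 - r(l(9, K(3))) = 14843 - 1*35344/81 = 14843 - 35344/81 = 1166939/81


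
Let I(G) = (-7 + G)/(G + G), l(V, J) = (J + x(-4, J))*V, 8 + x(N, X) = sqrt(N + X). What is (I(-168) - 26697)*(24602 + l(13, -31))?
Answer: -30876079945/48 - 16658603*I*sqrt(35)/48 ≈ -6.4325e+8 - 2.0532e+6*I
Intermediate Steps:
x(N, X) = -8 + sqrt(N + X)
l(V, J) = V*(-8 + J + sqrt(-4 + J)) (l(V, J) = (J + (-8 + sqrt(-4 + J)))*V = (-8 + J + sqrt(-4 + J))*V = V*(-8 + J + sqrt(-4 + J)))
I(G) = (-7 + G)/(2*G) (I(G) = (-7 + G)/((2*G)) = (-7 + G)*(1/(2*G)) = (-7 + G)/(2*G))
(I(-168) - 26697)*(24602 + l(13, -31)) = ((1/2)*(-7 - 168)/(-168) - 26697)*(24602 + 13*(-8 - 31 + sqrt(-4 - 31))) = ((1/2)*(-1/168)*(-175) - 26697)*(24602 + 13*(-8 - 31 + sqrt(-35))) = (25/48 - 26697)*(24602 + 13*(-8 - 31 + I*sqrt(35))) = -1281431*(24602 + 13*(-39 + I*sqrt(35)))/48 = -1281431*(24602 + (-507 + 13*I*sqrt(35)))/48 = -1281431*(24095 + 13*I*sqrt(35))/48 = -30876079945/48 - 16658603*I*sqrt(35)/48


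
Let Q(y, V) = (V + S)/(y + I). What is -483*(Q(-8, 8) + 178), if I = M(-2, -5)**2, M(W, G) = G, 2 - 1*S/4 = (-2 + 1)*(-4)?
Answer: -85974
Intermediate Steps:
S = -8 (S = 8 - 4*(-2 + 1)*(-4) = 8 - (-4)*(-4) = 8 - 4*4 = 8 - 16 = -8)
I = 25 (I = (-5)**2 = 25)
Q(y, V) = (-8 + V)/(25 + y) (Q(y, V) = (V - 8)/(y + 25) = (-8 + V)/(25 + y))
-483*(Q(-8, 8) + 178) = -483*((-8 + 8)/(25 - 8) + 178) = -483*(0/17 + 178) = -483*((1/17)*0 + 178) = -483*(0 + 178) = -483*178 = -85974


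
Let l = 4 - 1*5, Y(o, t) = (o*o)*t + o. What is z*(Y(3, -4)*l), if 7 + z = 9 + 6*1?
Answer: 264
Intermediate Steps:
Y(o, t) = o + t*o² (Y(o, t) = o²*t + o = t*o² + o = o + t*o²)
l = -1 (l = 4 - 5 = -1)
z = 8 (z = -7 + (9 + 6*1) = -7 + (9 + 6) = -7 + 15 = 8)
z*(Y(3, -4)*l) = 8*((3*(1 + 3*(-4)))*(-1)) = 8*((3*(1 - 12))*(-1)) = 8*((3*(-11))*(-1)) = 8*(-33*(-1)) = 8*33 = 264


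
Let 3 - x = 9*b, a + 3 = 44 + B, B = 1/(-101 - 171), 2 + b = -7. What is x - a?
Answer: 11697/272 ≈ 43.004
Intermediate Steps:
b = -9 (b = -2 - 7 = -9)
B = -1/272 (B = 1/(-272) = -1/272 ≈ -0.0036765)
a = 11151/272 (a = -3 + (44 - 1/272) = -3 + 11967/272 = 11151/272 ≈ 40.996)
x = 84 (x = 3 - 9*(-9) = 3 - 1*(-81) = 3 + 81 = 84)
x - a = 84 - 1*11151/272 = 84 - 11151/272 = 11697/272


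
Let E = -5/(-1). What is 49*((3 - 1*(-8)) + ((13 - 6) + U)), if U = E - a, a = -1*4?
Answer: 1323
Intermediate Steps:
a = -4
E = 5 (E = -5*(-1) = 5)
U = 9 (U = 5 - 1*(-4) = 5 + 4 = 9)
49*((3 - 1*(-8)) + ((13 - 6) + U)) = 49*((3 - 1*(-8)) + ((13 - 6) + 9)) = 49*((3 + 8) + (7 + 9)) = 49*(11 + 16) = 49*27 = 1323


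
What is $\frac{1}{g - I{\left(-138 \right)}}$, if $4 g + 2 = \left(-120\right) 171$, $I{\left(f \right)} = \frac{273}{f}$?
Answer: $- \frac{23}{117956} \approx -0.00019499$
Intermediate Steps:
$g = - \frac{10261}{2}$ ($g = - \frac{1}{2} + \frac{\left(-120\right) 171}{4} = - \frac{1}{2} + \frac{1}{4} \left(-20520\right) = - \frac{1}{2} - 5130 = - \frac{10261}{2} \approx -5130.5$)
$\frac{1}{g - I{\left(-138 \right)}} = \frac{1}{- \frac{10261}{2} - \frac{273}{-138}} = \frac{1}{- \frac{10261}{2} - 273 \left(- \frac{1}{138}\right)} = \frac{1}{- \frac{10261}{2} - - \frac{91}{46}} = \frac{1}{- \frac{10261}{2} + \frac{91}{46}} = \frac{1}{- \frac{117956}{23}} = - \frac{23}{117956}$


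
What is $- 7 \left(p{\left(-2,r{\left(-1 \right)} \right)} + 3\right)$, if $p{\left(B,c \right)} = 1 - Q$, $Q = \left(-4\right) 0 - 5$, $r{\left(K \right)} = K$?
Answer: $-63$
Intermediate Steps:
$Q = -5$ ($Q = 0 - 5 = -5$)
$p{\left(B,c \right)} = 6$ ($p{\left(B,c \right)} = 1 - -5 = 1 + 5 = 6$)
$- 7 \left(p{\left(-2,r{\left(-1 \right)} \right)} + 3\right) = - 7 \left(6 + 3\right) = \left(-7\right) 9 = -63$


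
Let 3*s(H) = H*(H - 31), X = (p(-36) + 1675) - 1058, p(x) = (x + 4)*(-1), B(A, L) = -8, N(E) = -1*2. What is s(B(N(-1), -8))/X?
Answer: 104/649 ≈ 0.16025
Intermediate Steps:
N(E) = -2
p(x) = -4 - x (p(x) = (4 + x)*(-1) = -4 - x)
X = 649 (X = ((-4 - 1*(-36)) + 1675) - 1058 = ((-4 + 36) + 1675) - 1058 = (32 + 1675) - 1058 = 1707 - 1058 = 649)
s(H) = H*(-31 + H)/3 (s(H) = (H*(H - 31))/3 = (H*(-31 + H))/3 = H*(-31 + H)/3)
s(B(N(-1), -8))/X = ((1/3)*(-8)*(-31 - 8))/649 = ((1/3)*(-8)*(-39))*(1/649) = 104*(1/649) = 104/649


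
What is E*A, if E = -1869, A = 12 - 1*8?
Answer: -7476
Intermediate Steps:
A = 4 (A = 12 - 8 = 4)
E*A = -1869*4 = -7476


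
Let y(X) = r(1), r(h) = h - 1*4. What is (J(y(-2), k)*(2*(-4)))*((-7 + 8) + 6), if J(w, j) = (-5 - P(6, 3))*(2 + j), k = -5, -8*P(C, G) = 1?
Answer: -819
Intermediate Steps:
P(C, G) = -1/8 (P(C, G) = -1/8*1 = -1/8)
r(h) = -4 + h (r(h) = h - 4 = -4 + h)
y(X) = -3 (y(X) = -4 + 1 = -3)
J(w, j) = -39/4 - 39*j/8 (J(w, j) = (-5 - 1*(-1/8))*(2 + j) = (-5 + 1/8)*(2 + j) = -39*(2 + j)/8 = -39/4 - 39*j/8)
(J(y(-2), k)*(2*(-4)))*((-7 + 8) + 6) = ((-39/4 - 39/8*(-5))*(2*(-4)))*((-7 + 8) + 6) = ((-39/4 + 195/8)*(-8))*(1 + 6) = ((117/8)*(-8))*7 = -117*7 = -819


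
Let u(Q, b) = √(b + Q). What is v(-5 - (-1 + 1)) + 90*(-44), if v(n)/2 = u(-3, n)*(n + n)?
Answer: -3960 - 40*I*√2 ≈ -3960.0 - 56.569*I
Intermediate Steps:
u(Q, b) = √(Q + b)
v(n) = 4*n*√(-3 + n) (v(n) = 2*(√(-3 + n)*(n + n)) = 2*(√(-3 + n)*(2*n)) = 2*(2*n*√(-3 + n)) = 4*n*√(-3 + n))
v(-5 - (-1 + 1)) + 90*(-44) = 4*(-5 - (-1 + 1))*√(-3 + (-5 - (-1 + 1))) + 90*(-44) = 4*(-5 - 1*0)*√(-3 + (-5 - 1*0)) - 3960 = 4*(-5 + 0)*√(-3 + (-5 + 0)) - 3960 = 4*(-5)*√(-3 - 5) - 3960 = 4*(-5)*√(-8) - 3960 = 4*(-5)*(2*I*√2) - 3960 = -40*I*√2 - 3960 = -3960 - 40*I*√2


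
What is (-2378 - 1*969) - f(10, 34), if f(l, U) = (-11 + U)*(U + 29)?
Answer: -4796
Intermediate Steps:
f(l, U) = (-11 + U)*(29 + U)
(-2378 - 1*969) - f(10, 34) = (-2378 - 1*969) - (-319 + 34² + 18*34) = (-2378 - 969) - (-319 + 1156 + 612) = -3347 - 1*1449 = -3347 - 1449 = -4796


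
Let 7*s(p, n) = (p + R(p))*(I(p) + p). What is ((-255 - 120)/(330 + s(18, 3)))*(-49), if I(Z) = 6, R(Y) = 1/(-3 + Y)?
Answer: 643125/13718 ≈ 46.882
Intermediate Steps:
s(p, n) = (6 + p)*(p + 1/(-3 + p))/7 (s(p, n) = ((p + 1/(-3 + p))*(6 + p))/7 = ((6 + p)*(p + 1/(-3 + p)))/7 = (6 + p)*(p + 1/(-3 + p))/7)
((-255 - 120)/(330 + s(18, 3)))*(-49) = ((-255 - 120)/(330 + (6 + 18 + 18*(-3 + 18)*(6 + 18))/(7*(-3 + 18))))*(-49) = -375/(330 + (1/7)*(6 + 18 + 18*15*24)/15)*(-49) = -375/(330 + (1/7)*(1/15)*(6 + 18 + 6480))*(-49) = -375/(330 + (1/7)*(1/15)*6504)*(-49) = -375/(330 + 2168/35)*(-49) = -375/13718/35*(-49) = -375*35/13718*(-49) = -13125/13718*(-49) = 643125/13718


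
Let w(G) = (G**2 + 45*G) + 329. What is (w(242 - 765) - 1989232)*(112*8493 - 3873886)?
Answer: 5082257167030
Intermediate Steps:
w(G) = 329 + G**2 + 45*G
(w(242 - 765) - 1989232)*(112*8493 - 3873886) = ((329 + (242 - 765)**2 + 45*(242 - 765)) - 1989232)*(112*8493 - 3873886) = ((329 + (-523)**2 + 45*(-523)) - 1989232)*(951216 - 3873886) = ((329 + 273529 - 23535) - 1989232)*(-2922670) = (250323 - 1989232)*(-2922670) = -1738909*(-2922670) = 5082257167030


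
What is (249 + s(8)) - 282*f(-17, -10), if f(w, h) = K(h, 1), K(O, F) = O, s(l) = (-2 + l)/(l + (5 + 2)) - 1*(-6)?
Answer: 15377/5 ≈ 3075.4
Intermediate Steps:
s(l) = 6 + (-2 + l)/(7 + l) (s(l) = (-2 + l)/(l + 7) + 6 = (-2 + l)/(7 + l) + 6 = 6 + (-2 + l)/(7 + l))
f(w, h) = h
(249 + s(8)) - 282*f(-17, -10) = (249 + (40 + 7*8)/(7 + 8)) - 282*(-10) = (249 + (40 + 56)/15) + 2820 = (249 + (1/15)*96) + 2820 = (249 + 32/5) + 2820 = 1277/5 + 2820 = 15377/5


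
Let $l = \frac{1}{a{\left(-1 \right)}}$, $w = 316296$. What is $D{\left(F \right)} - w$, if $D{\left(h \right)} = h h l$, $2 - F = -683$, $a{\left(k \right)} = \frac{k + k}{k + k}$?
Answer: $152929$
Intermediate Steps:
$a{\left(k \right)} = 1$ ($a{\left(k \right)} = \frac{2 k}{2 k} = 2 k \frac{1}{2 k} = 1$)
$F = 685$ ($F = 2 - -683 = 2 + 683 = 685$)
$l = 1$ ($l = 1^{-1} = 1$)
$D{\left(h \right)} = h^{2}$ ($D{\left(h \right)} = h h 1 = h^{2} \cdot 1 = h^{2}$)
$D{\left(F \right)} - w = 685^{2} - 316296 = 469225 - 316296 = 152929$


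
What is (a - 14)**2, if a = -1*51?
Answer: 4225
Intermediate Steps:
a = -51
(a - 14)**2 = (-51 - 14)**2 = (-65)**2 = 4225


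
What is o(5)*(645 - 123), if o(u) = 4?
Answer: 2088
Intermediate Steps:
o(5)*(645 - 123) = 4*(645 - 123) = 4*522 = 2088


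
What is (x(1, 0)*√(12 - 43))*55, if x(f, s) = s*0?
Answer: 0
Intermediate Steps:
x(f, s) = 0
(x(1, 0)*√(12 - 43))*55 = (0*√(12 - 43))*55 = (0*√(-31))*55 = (0*(I*√31))*55 = 0*55 = 0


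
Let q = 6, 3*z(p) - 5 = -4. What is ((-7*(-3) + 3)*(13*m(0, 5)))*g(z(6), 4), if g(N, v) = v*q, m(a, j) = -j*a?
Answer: 0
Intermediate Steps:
z(p) = 1/3 (z(p) = 5/3 + (1/3)*(-4) = 5/3 - 4/3 = 1/3)
m(a, j) = -a*j
g(N, v) = 6*v (g(N, v) = v*6 = 6*v)
((-7*(-3) + 3)*(13*m(0, 5)))*g(z(6), 4) = ((-7*(-3) + 3)*(13*(-1*0*5)))*(6*4) = ((21 + 3)*(13*0))*24 = (24*0)*24 = 0*24 = 0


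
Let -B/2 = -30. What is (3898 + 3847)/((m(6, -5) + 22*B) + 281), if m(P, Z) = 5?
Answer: 7745/1606 ≈ 4.8225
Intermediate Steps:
B = 60 (B = -2*(-30) = 60)
(3898 + 3847)/((m(6, -5) + 22*B) + 281) = (3898 + 3847)/((5 + 22*60) + 281) = 7745/((5 + 1320) + 281) = 7745/(1325 + 281) = 7745/1606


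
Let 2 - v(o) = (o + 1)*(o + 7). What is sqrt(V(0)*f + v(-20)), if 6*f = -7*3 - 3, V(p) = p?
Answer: 7*I*sqrt(5) ≈ 15.652*I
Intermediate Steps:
v(o) = 2 - (1 + o)*(7 + o) (v(o) = 2 - (o + 1)*(o + 7) = 2 - (1 + o)*(7 + o))
f = -4 (f = (-7*3 - 3)/6 = (-21 - 3)/6 = (1/6)*(-24) = -4)
sqrt(V(0)*f + v(-20)) = sqrt(0*(-4) + (-5 - 1*(-20)**2 - 8*(-20))) = sqrt(0 + (-5 - 1*400 + 160)) = sqrt(0 + (-5 - 400 + 160)) = sqrt(0 - 245) = sqrt(-245) = 7*I*sqrt(5)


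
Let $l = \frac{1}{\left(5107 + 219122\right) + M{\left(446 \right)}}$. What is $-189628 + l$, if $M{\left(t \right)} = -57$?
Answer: $- \frac{42509288015}{224172} \approx -1.8963 \cdot 10^{5}$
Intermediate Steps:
$l = \frac{1}{224172}$ ($l = \frac{1}{\left(5107 + 219122\right) - 57} = \frac{1}{224229 - 57} = \frac{1}{224172} \approx 4.4609 \cdot 10^{-6}$)
$-189628 + l = -189628 + \frac{1}{224172} = - \frac{42509288015}{224172}$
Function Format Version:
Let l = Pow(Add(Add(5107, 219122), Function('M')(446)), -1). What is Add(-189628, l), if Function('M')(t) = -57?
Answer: Rational(-42509288015, 224172) ≈ -1.8963e+5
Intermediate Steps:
l = Rational(1, 224172) (l = Pow(Add(Add(5107, 219122), -57), -1) = Pow(Add(224229, -57), -1) = Pow(224172, -1) = Rational(1, 224172) ≈ 4.4609e-6)
Add(-189628, l) = Add(-189628, Rational(1, 224172)) = Rational(-42509288015, 224172)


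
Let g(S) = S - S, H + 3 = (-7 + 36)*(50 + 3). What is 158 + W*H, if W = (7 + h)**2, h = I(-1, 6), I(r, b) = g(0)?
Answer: 75324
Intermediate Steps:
H = 1534 (H = -3 + (-7 + 36)*(50 + 3) = -3 + 29*53 = -3 + 1537 = 1534)
g(S) = 0
I(r, b) = 0
h = 0
W = 49 (W = (7 + 0)**2 = 7**2 = 49)
158 + W*H = 158 + 49*1534 = 158 + 75166 = 75324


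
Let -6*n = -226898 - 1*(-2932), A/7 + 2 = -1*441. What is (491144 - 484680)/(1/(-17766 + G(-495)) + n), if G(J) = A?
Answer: 202326432/1168374629 ≈ 0.17317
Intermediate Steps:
A = -3101 (A = -14 + 7*(-1*441) = -14 + 7*(-441) = -14 - 3087 = -3101)
G(J) = -3101
n = 111983/3 (n = -(-226898 - 1*(-2932))/6 = -(-226898 + 2932)/6 = -1/6*(-223966) = 111983/3 ≈ 37328.)
(491144 - 484680)/(1/(-17766 + G(-495)) + n) = (491144 - 484680)/(1/(-17766 - 3101) + 111983/3) = 6464/(1/(-20867) + 111983/3) = 6464/(-1/20867 + 111983/3) = 6464/(2336749258/62601) = 6464*(62601/2336749258) = 202326432/1168374629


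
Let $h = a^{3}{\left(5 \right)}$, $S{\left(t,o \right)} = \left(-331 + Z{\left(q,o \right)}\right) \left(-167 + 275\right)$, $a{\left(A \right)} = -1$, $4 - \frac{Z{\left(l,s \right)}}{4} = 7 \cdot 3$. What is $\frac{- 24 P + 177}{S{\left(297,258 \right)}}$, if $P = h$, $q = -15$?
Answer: $- \frac{67}{14364} \approx -0.0046644$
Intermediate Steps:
$Z{\left(l,s \right)} = -68$ ($Z{\left(l,s \right)} = 16 - 4 \cdot 7 \cdot 3 = 16 - 84 = -68$)
$S{\left(t,o \right)} = -43092$ ($S{\left(t,o \right)} = \left(-331 - 68\right) \left(-167 + 275\right) = \left(-399\right) 108 = -43092$)
$h = -1$ ($h = \left(-1\right)^{3} = -1$)
$P = -1$
$\frac{- 24 P + 177}{S{\left(297,258 \right)}} = \frac{\left(-24\right) \left(-1\right) + 177}{-43092} = \left(24 + 177\right) \left(- \frac{1}{43092}\right) = 201 \left(- \frac{1}{43092}\right) = - \frac{67}{14364}$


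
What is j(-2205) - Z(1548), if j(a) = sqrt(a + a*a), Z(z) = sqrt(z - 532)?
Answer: -2*sqrt(254) + 42*sqrt(2755) ≈ 2172.6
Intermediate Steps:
Z(z) = sqrt(-532 + z)
j(a) = sqrt(a + a**2)
j(-2205) - Z(1548) = sqrt(-2205*(1 - 2205)) - sqrt(-532 + 1548) = sqrt(-2205*(-2204)) - sqrt(1016) = sqrt(4859820) - 2*sqrt(254) = 42*sqrt(2755) - 2*sqrt(254) = -2*sqrt(254) + 42*sqrt(2755)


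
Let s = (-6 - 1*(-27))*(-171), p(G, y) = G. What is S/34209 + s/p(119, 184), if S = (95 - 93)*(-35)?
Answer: -2507201/83079 ≈ -30.179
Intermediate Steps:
s = -3591 (s = (-6 + 27)*(-171) = 21*(-171) = -3591)
S = -70 (S = 2*(-35) = -70)
S/34209 + s/p(119, 184) = -70/34209 - 3591/119 = -70*1/34209 - 3591*1/119 = -10/4887 - 513/17 = -2507201/83079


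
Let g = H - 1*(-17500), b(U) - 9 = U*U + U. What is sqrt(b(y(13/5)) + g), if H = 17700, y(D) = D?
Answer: sqrt(880459)/5 ≈ 187.67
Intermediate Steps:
b(U) = 9 + U + U**2 (b(U) = 9 + (U*U + U) = 9 + (U**2 + U) = 9 + (U + U**2) = 9 + U + U**2)
g = 35200 (g = 17700 - 1*(-17500) = 17700 + 17500 = 35200)
sqrt(b(y(13/5)) + g) = sqrt((9 + 13/5 + (13/5)**2) + 35200) = sqrt((9 + 13/5 + 169/25) + 35200) = sqrt(459/25 + 35200) = sqrt(880459/25) = sqrt(880459)/5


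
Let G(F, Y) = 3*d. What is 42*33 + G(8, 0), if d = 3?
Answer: 1395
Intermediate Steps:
G(F, Y) = 9 (G(F, Y) = 3*3 = 9)
42*33 + G(8, 0) = 42*33 + 9 = 1386 + 9 = 1395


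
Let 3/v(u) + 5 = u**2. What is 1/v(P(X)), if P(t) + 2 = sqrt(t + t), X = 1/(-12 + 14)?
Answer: -4/3 ≈ -1.3333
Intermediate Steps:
X = 1/2 ≈ 0.50000
P(t) = -2 + sqrt(2)*sqrt(t) (P(t) = -2 + sqrt(t + t) = -2 + sqrt(2*t) = -2 + sqrt(2)*sqrt(t))
v(u) = 3/(-5 + u**2)
1/v(P(X)) = 1/(3/(-5 + (-2 + sqrt(2)*sqrt(1/2))**2)) = 1/(3/(-5 + (-2 + sqrt(2)*(sqrt(2)/2))**2)) = 1/(3/(-5 + (-2 + 1)**2)) = 1/(3/(-5 + (-1)**2)) = 1/(3/(-5 + 1)) = 1/(3/(-4)) = 1/(3*(-1/4)) = 1/(-3/4) = -4/3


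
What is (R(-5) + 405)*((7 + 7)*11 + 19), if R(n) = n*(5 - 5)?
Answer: 70065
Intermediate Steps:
R(n) = 0 (R(n) = n*0 = 0)
(R(-5) + 405)*((7 + 7)*11 + 19) = (0 + 405)*((7 + 7)*11 + 19) = 405*(14*11 + 19) = 405*(154 + 19) = 405*173 = 70065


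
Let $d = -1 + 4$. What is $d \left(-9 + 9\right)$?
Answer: $0$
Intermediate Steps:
$d = 3$
$d \left(-9 + 9\right) = 3 \left(-9 + 9\right) = 3 \cdot 0 = 0$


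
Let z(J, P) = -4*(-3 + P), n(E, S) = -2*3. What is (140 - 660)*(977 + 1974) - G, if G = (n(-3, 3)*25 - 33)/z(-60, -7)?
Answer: -61380617/40 ≈ -1.5345e+6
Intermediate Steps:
n(E, S) = -6
z(J, P) = 12 - 4*P
G = -183/40 (G = (-6*25 - 33)/(12 - 4*(-7)) = (-150 - 33)/(12 + 28) = -183/40 ≈ -4.5750)
(140 - 660)*(977 + 1974) - G = (140 - 660)*(977 + 1974) - 1*(-183/40) = -520*2951 + 183/40 = -1534520 + 183/40 = -61380617/40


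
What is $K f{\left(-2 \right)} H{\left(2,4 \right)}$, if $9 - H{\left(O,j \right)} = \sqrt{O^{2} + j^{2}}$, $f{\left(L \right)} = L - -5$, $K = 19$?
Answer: $513 - 114 \sqrt{5} \approx 258.09$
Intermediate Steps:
$f{\left(L \right)} = 5 + L$ ($f{\left(L \right)} = L + 5 = 5 + L$)
$H{\left(O,j \right)} = 9 - \sqrt{O^{2} + j^{2}}$
$K f{\left(-2 \right)} H{\left(2,4 \right)} = 19 \left(5 - 2\right) \left(9 - \sqrt{2^{2} + 4^{2}}\right) = 19 \cdot 3 \left(9 - \sqrt{4 + 16}\right) = 57 \left(9 - \sqrt{20}\right) = 57 \left(9 - 2 \sqrt{5}\right) = 513 - 114 \sqrt{5}$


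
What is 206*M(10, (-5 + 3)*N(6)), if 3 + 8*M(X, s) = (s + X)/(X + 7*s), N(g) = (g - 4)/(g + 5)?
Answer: -3605/82 ≈ -43.963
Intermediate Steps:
N(g) = (-4 + g)/(5 + g)
M(X, s) = -3/8 + (X + s)/(8*(X + 7*s)) (M(X, s) = -3/8 + ((s + X)/(X + 7*s))/8 = -3/8 + ((X + s)/(X + 7*s))/8 = -3/8 + (X + s)/(8*(X + 7*s)))
206*M(10, (-5 + 3)*N(6)) = 206*((-1*10 - 10*(-5 + 3)*(-4 + 6)/(5 + 6))/(4*(10 + 7*((-5 + 3)*((-4 + 6)/(5 + 6)))))) = 206*((-10 - (-20)*2/11)/(4*(10 + 7*(-2*2/11)))) = 206*((-10 - 10*(-4/11))/(4*(10 + 7*(-4/11)))) = 206*((-10 + 40/11)/(4*(10 - 28/11))) = 206*((1/4)*(-70/11)/(82/11)) = 206*((1/4)*(11/82)*(-70/11)) = 206*(-35/164) = -3605/82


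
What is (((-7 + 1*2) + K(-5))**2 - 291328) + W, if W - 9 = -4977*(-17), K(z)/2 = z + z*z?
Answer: -205485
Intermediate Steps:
K(z) = 2*z + 2*z**2 (K(z) = 2*(z + z*z) = 2*(z + z**2) = 2*z + 2*z**2)
W = 84618 (W = 9 - 4977*(-17) = 9 - 553*(-153) = 9 + 84609 = 84618)
(((-7 + 1*2) + K(-5))**2 - 291328) + W = (((-7 + 1*2) + 2*(-5)*(1 - 5))**2 - 291328) + 84618 = (((-7 + 2) + 2*(-5)*(-4))**2 - 291328) + 84618 = ((-5 + 40)**2 - 291328) + 84618 = (35**2 - 291328) + 84618 = (1225 - 291328) + 84618 = -290103 + 84618 = -205485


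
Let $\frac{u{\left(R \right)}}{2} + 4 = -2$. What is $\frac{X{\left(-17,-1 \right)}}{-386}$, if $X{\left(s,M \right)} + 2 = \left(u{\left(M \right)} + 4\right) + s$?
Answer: $\frac{27}{386} \approx 0.069948$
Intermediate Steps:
$u{\left(R \right)} = -12$ ($u{\left(R \right)} = -8 + 2 \left(-2\right) = -8 - 4 = -12$)
$X{\left(s,M \right)} = -10 + s$ ($X{\left(s,M \right)} = -2 + \left(\left(-12 + 4\right) + s\right) = -2 + \left(-8 + s\right) = -10 + s$)
$\frac{X{\left(-17,-1 \right)}}{-386} = \frac{-10 - 17}{-386} = \left(-27\right) \left(- \frac{1}{386}\right) = \frac{27}{386}$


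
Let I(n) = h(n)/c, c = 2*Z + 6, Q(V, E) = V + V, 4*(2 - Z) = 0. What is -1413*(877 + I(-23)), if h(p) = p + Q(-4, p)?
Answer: -12348207/10 ≈ -1.2348e+6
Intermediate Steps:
Z = 2 (Z = 2 - 1/4*0 = 2 + 0 = 2)
Q(V, E) = 2*V
c = 10 (c = 2*2 + 6 = 4 + 6 = 10)
h(p) = -8 + p (h(p) = p + 2*(-4) = p - 8 = -8 + p)
I(n) = -4/5 + n/10 (I(n) = (-8 + n)/10 = (-8 + n)*(1/10) = -4/5 + n/10)
-1413*(877 + I(-23)) = -1413*(877 + (-4/5 + (1/10)*(-23))) = -1413*(877 + (-4/5 - 23/10)) = -1413*(877 - 31/10) = -1413*8739/10 = -12348207/10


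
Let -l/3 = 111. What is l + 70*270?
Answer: 18567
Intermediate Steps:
l = -333 (l = -3*111 = -333)
l + 70*270 = -333 + 70*270 = -333 + 18900 = 18567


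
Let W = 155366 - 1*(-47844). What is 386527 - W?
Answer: 183317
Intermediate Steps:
W = 203210 (W = 155366 + 47844 = 203210)
386527 - W = 386527 - 1*203210 = 386527 - 203210 = 183317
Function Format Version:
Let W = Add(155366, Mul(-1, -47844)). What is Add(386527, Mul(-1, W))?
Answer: 183317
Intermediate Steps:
W = 203210 (W = Add(155366, 47844) = 203210)
Add(386527, Mul(-1, W)) = Add(386527, Mul(-1, 203210)) = Add(386527, -203210) = 183317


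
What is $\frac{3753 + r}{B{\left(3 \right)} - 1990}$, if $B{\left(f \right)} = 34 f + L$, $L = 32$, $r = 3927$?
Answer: $- \frac{120}{29} \approx -4.1379$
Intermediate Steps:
$B{\left(f \right)} = 32 + 34 f$ ($B{\left(f \right)} = 34 f + 32 = 32 + 34 f$)
$\frac{3753 + r}{B{\left(3 \right)} - 1990} = \frac{3753 + 3927}{\left(32 + 34 \cdot 3\right) - 1990} = \frac{7680}{\left(32 + 102\right) - 1990} = \frac{7680}{134 - 1990} = \frac{7680}{-1856} = 7680 \left(- \frac{1}{1856}\right) = - \frac{120}{29}$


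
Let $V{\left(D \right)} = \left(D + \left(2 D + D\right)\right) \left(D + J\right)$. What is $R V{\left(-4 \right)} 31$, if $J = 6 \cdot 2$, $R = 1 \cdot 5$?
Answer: $-19840$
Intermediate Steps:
$R = 5$
$J = 12$
$V{\left(D \right)} = 4 D \left(12 + D\right)$ ($V{\left(D \right)} = \left(D + \left(2 D + D\right)\right) \left(D + 12\right) = \left(D + 3 D\right) \left(12 + D\right) = 4 D \left(12 + D\right)$)
$R V{\left(-4 \right)} 31 = 5 \cdot 4 \left(-4\right) \left(12 - 4\right) 31 = 5 \cdot 4 \left(-4\right) 8 \cdot 31 = 5 \left(-128\right) 31 = \left(-640\right) 31 = -19840$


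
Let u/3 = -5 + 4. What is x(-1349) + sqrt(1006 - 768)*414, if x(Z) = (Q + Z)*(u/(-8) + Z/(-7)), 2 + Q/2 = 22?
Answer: -2022031/8 + 414*sqrt(238) ≈ -2.4637e+5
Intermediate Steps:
Q = 40 (Q = -4 + 2*22 = -4 + 44 = 40)
u = -3 (u = 3*(-5 + 4) = 3*(-1) = -3)
x(Z) = (40 + Z)*(3/8 - Z/7) (x(Z) = (40 + Z)*(-3/(-8) + Z/(-7)) = (40 + Z)*(-3*(-1/8) + Z*(-1/7)) = (40 + Z)*(3/8 - Z/7))
x(-1349) + sqrt(1006 - 768)*414 = (15 - 299/56*(-1349) - 1/7*(-1349)**2) + sqrt(1006 - 768)*414 = (15 + 403351/56 - 1/7*1819801) + sqrt(238)*414 = (15 + 403351/56 - 1819801/7) + 414*sqrt(238) = -2022031/8 + 414*sqrt(238)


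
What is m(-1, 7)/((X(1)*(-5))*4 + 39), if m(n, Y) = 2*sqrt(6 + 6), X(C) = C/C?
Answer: 4*sqrt(3)/19 ≈ 0.36464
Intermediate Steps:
X(C) = 1
m(n, Y) = 4*sqrt(3) (m(n, Y) = 2*sqrt(12) = 2*(2*sqrt(3)) = 4*sqrt(3))
m(-1, 7)/((X(1)*(-5))*4 + 39) = (4*sqrt(3))/((1*(-5))*4 + 39) = (4*sqrt(3))/(-5*4 + 39) = (4*sqrt(3))/(-20 + 39) = (4*sqrt(3))/19 = 4*sqrt(3)/19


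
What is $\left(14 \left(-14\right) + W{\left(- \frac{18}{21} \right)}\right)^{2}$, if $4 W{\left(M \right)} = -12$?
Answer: $39601$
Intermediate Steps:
$W{\left(M \right)} = -3$ ($W{\left(M \right)} = \frac{1}{4} \left(-12\right) = -3$)
$\left(14 \left(-14\right) + W{\left(- \frac{18}{21} \right)}\right)^{2} = \left(14 \left(-14\right) - 3\right)^{2} = \left(-196 - 3\right)^{2} = \left(-199\right)^{2} = 39601$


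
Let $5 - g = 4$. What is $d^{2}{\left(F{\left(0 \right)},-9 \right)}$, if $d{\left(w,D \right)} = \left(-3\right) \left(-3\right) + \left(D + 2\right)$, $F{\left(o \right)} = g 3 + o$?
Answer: $4$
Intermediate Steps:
$g = 1$ ($g = 5 - 4 = 1$)
$F{\left(o \right)} = 3 + o$ ($F{\left(o \right)} = 1 \cdot 3 + o = 3 + o$)
$d{\left(w,D \right)} = 11 + D$ ($d{\left(w,D \right)} = 9 + \left(2 + D\right) = 11 + D$)
$d^{2}{\left(F{\left(0 \right)},-9 \right)} = \left(11 - 9\right)^{2} = 2^{2} = 4$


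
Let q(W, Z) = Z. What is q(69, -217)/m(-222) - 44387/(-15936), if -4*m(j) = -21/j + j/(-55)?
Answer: 57044341991/267931968 ≈ 212.91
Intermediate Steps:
m(j) = j/220 + 21/(4*j) (m(j) = -(-21/j + j/(-55))/4 = -(-21/j + j*(-1/55))/4 = -(-21/j - j/55)/4 = j/220 + 21/(4*j))
q(69, -217)/m(-222) - 44387/(-15936) = -217*(-48840/(1155 + (-222)²)) - 44387/(-15936) = -217*(-48840/(1155 + 49284)) - 44387*(-1/15936) = -217/((1/220)*(-1/222)*50439) + 44387/15936 = -217/(-16813/16280) + 44387/15936 = -217*(-16280/16813) + 44387/15936 = 3532760/16813 + 44387/15936 = 57044341991/267931968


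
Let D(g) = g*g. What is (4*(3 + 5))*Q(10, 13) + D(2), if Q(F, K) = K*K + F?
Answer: 5732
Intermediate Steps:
D(g) = g²
Q(F, K) = F + K² (Q(F, K) = K² + F = F + K²)
(4*(3 + 5))*Q(10, 13) + D(2) = (4*(3 + 5))*(10 + 13²) + 2² = (4*8)*(10 + 169) + 4 = 32*179 + 4 = 5728 + 4 = 5732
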